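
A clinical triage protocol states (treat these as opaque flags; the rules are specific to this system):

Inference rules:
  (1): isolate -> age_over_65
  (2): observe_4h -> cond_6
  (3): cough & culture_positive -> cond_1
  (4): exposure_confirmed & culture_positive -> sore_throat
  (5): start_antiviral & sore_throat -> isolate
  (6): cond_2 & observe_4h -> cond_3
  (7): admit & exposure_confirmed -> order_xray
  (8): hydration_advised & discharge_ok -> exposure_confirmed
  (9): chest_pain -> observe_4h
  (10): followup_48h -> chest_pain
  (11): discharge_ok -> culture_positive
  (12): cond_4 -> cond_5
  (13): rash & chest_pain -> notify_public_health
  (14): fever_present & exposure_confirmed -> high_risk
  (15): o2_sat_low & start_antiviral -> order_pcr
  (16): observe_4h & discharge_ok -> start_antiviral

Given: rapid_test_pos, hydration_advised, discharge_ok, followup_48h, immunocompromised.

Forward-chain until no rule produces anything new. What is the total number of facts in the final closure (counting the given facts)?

Round 1: (8) [hydration_advised & discharge_ok -> exposure_confirmed]; (10) [followup_48h -> chest_pain]; (11) [discharge_ok -> culture_positive]. Adds exposure_confirmed, chest_pain, culture_positive.
Round 2: (4) [exposure_confirmed & culture_positive -> sore_throat]; (9) [chest_pain -> observe_4h]. Adds sore_throat, observe_4h.
Round 3: (2) [observe_4h -> cond_6]; (16) [observe_4h & discharge_ok -> start_antiviral]. Adds cond_6, start_antiviral.
Round 4: (5) [start_antiviral & sore_throat -> isolate]. Adds isolate.
Round 5: (1) [isolate -> age_over_65]. Adds age_over_65.
Closure: {age_over_65, chest_pain, cond_6, culture_positive, discharge_ok, exposure_confirmed, followup_48h, hydration_advised, immunocompromised, isolate, observe_4h, rapid_test_pos, sore_throat, start_antiviral} — 14 facts.

14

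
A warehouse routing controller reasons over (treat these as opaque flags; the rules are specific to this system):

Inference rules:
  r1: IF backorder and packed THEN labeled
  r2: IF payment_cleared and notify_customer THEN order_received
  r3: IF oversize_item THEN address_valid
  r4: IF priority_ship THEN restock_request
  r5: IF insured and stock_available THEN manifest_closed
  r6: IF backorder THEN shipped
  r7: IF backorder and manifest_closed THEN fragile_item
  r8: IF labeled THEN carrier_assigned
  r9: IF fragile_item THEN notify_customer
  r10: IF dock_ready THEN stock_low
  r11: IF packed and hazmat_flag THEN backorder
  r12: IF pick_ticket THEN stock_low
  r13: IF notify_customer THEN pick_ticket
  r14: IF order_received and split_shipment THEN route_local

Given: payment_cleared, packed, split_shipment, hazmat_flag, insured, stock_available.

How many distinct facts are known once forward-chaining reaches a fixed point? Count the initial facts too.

17

Round 1: r5 [IF insured and stock_available THEN manifest_closed]; r11 [IF packed and hazmat_flag THEN backorder]. Adds manifest_closed, backorder.
Round 2: r1 [IF backorder and packed THEN labeled]; r6 [IF backorder THEN shipped]; r7 [IF backorder and manifest_closed THEN fragile_item]. Adds labeled, shipped, fragile_item.
Round 3: r8 [IF labeled THEN carrier_assigned]; r9 [IF fragile_item THEN notify_customer]. Adds carrier_assigned, notify_customer.
Round 4: r2 [IF payment_cleared and notify_customer THEN order_received]; r13 [IF notify_customer THEN pick_ticket]. Adds order_received, pick_ticket.
Round 5: r12 [IF pick_ticket THEN stock_low]; r14 [IF order_received and split_shipment THEN route_local]. Adds stock_low, route_local.
Closure: {backorder, carrier_assigned, fragile_item, hazmat_flag, insured, labeled, manifest_closed, notify_customer, order_received, packed, payment_cleared, pick_ticket, route_local, shipped, split_shipment, stock_available, stock_low} — 17 facts.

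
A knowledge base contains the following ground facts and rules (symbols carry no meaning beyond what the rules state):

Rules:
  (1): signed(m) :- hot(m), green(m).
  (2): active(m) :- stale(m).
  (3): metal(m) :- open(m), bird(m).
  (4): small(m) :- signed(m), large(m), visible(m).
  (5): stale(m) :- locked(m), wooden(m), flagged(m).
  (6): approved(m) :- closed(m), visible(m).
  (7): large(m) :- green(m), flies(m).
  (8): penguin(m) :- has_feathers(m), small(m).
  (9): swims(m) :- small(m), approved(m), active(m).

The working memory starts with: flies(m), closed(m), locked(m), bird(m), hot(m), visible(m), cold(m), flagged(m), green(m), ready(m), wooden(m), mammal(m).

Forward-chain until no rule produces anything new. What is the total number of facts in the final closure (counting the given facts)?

Round 1 fires (1), (5), (6), (7), giving signed(m), stale(m), approved(m), large(m).
Round 2 fires (2), (4), giving active(m), small(m).
Round 3 fires (9), giving swims(m).
Closure: {active(m), approved(m), bird(m), closed(m), cold(m), flagged(m), flies(m), green(m), hot(m), large(m), locked(m), mammal(m), ready(m), signed(m), small(m), stale(m), swims(m), visible(m), wooden(m)} — 19 facts.

19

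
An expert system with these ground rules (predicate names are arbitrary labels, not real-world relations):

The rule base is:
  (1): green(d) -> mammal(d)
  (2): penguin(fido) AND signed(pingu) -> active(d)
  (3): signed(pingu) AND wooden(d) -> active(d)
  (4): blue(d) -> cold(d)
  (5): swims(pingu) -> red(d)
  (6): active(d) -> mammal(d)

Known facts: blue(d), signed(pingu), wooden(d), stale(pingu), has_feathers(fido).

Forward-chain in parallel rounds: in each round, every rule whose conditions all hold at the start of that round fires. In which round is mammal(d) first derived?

Round 1 fires (3), (4), giving active(d), cold(d).
Round 2 fires (6), giving mammal(d).
mammal(d) first appears in round 2.

2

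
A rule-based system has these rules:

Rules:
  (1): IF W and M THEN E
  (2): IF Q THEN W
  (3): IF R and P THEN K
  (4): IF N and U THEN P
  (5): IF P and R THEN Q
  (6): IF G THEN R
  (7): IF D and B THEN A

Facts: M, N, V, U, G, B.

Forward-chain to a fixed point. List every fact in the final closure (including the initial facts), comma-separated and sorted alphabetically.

B, E, G, K, M, N, P, Q, R, U, V, W

Round 1: (4) [IF N and U THEN P]; (6) [IF G THEN R]. Adds P, R.
Round 2: (3) [IF R and P THEN K]; (5) [IF P and R THEN Q]. Adds K, Q.
Round 3: (2) [IF Q THEN W]. Adds W.
Round 4: (1) [IF W and M THEN E]. Adds E.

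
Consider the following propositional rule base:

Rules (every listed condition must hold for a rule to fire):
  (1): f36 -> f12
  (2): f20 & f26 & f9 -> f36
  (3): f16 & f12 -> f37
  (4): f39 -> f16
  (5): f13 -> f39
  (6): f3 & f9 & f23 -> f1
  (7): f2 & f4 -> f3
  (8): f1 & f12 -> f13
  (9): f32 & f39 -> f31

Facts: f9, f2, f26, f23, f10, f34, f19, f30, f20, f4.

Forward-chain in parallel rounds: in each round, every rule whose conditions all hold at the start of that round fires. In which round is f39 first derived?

4

Round 1: (2) [f20 & f26 & f9 -> f36]; (7) [f2 & f4 -> f3]. Adds f36, f3.
Round 2: (1) [f36 -> f12]; (6) [f3 & f9 & f23 -> f1]. Adds f12, f1.
Round 3: (8) [f1 & f12 -> f13]. Adds f13.
Round 4: (5) [f13 -> f39]. Adds f39.
f39 first appears in round 4.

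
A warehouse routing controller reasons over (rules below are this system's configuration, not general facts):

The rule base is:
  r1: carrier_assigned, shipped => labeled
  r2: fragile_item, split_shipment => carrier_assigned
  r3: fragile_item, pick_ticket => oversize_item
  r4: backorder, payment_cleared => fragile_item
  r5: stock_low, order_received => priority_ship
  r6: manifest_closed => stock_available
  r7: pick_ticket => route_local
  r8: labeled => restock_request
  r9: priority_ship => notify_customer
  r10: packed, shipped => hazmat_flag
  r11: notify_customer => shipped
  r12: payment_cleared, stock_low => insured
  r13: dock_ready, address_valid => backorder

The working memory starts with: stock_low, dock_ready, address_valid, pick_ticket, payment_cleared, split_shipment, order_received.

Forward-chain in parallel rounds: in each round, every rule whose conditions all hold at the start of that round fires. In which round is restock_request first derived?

5

[1] r5 [stock_low, order_received => priority_ship]; r7 [pick_ticket => route_local]; r12 [payment_cleared, stock_low => insured]; r13 [dock_ready, address_valid => backorder]. ⇒ new: priority_ship, route_local, insured, backorder.
[2] r4 [backorder, payment_cleared => fragile_item]; r9 [priority_ship => notify_customer]. ⇒ new: fragile_item, notify_customer.
[3] r2 [fragile_item, split_shipment => carrier_assigned]; r3 [fragile_item, pick_ticket => oversize_item]; r11 [notify_customer => shipped]. ⇒ new: carrier_assigned, oversize_item, shipped.
[4] r1 [carrier_assigned, shipped => labeled]. ⇒ new: labeled.
[5] r8 [labeled => restock_request]. ⇒ new: restock_request.
restock_request first appears in round 5.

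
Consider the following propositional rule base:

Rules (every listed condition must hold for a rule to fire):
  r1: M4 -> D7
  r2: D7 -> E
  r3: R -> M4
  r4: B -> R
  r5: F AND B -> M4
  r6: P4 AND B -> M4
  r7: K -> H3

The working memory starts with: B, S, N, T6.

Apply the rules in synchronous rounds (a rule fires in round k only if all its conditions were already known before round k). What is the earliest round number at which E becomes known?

[1] r4 [B -> R]. ⇒ new: R.
[2] r3 [R -> M4]. ⇒ new: M4.
[3] r1 [M4 -> D7]. ⇒ new: D7.
[4] r2 [D7 -> E]. ⇒ new: E.
E first appears in round 4.

4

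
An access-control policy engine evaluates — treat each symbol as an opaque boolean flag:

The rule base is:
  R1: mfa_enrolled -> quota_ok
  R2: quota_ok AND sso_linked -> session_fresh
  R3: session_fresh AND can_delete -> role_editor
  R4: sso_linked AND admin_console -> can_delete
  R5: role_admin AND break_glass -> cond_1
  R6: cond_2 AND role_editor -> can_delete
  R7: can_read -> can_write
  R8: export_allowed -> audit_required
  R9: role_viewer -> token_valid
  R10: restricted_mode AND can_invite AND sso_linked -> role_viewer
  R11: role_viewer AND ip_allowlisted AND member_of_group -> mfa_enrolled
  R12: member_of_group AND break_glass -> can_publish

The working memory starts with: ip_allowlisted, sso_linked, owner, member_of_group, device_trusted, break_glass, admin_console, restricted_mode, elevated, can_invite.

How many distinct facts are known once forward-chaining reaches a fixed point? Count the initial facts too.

Round 1: R4 [sso_linked AND admin_console -> can_delete]; R10 [restricted_mode AND can_invite AND sso_linked -> role_viewer]; R12 [member_of_group AND break_glass -> can_publish]. New: can_delete, role_viewer, can_publish.
Round 2: R9 [role_viewer -> token_valid]; R11 [role_viewer AND ip_allowlisted AND member_of_group -> mfa_enrolled]. New: token_valid, mfa_enrolled.
Round 3: R1 [mfa_enrolled -> quota_ok]. New: quota_ok.
Round 4: R2 [quota_ok AND sso_linked -> session_fresh]. New: session_fresh.
Round 5: R3 [session_fresh AND can_delete -> role_editor]. New: role_editor.
Closure: {admin_console, break_glass, can_delete, can_invite, can_publish, device_trusted, elevated, ip_allowlisted, member_of_group, mfa_enrolled, owner, quota_ok, restricted_mode, role_editor, role_viewer, session_fresh, sso_linked, token_valid} — 18 facts.

18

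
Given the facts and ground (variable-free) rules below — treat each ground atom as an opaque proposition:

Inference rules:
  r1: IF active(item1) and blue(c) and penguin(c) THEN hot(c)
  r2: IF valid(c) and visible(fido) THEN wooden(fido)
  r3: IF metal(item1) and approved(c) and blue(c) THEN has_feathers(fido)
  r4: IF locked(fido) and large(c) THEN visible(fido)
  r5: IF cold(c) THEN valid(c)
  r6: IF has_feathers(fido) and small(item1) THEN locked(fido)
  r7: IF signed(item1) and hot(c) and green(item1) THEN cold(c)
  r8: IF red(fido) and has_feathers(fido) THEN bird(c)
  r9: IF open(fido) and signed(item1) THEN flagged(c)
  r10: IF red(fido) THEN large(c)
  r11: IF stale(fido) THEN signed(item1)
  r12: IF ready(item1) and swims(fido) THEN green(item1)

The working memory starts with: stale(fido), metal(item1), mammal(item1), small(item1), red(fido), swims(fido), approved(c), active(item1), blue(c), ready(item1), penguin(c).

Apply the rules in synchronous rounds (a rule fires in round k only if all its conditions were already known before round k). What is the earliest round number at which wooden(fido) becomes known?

4

Round 1 — r1, r3, r10, r11, r12, derive hot(c), has_feathers(fido), large(c), signed(item1), green(item1).
Round 2 — r6, r7, r8, derive locked(fido), cold(c), bird(c).
Round 3 — r4, r5, derive visible(fido), valid(c).
Round 4 — r2, derive wooden(fido).
wooden(fido) first appears in round 4.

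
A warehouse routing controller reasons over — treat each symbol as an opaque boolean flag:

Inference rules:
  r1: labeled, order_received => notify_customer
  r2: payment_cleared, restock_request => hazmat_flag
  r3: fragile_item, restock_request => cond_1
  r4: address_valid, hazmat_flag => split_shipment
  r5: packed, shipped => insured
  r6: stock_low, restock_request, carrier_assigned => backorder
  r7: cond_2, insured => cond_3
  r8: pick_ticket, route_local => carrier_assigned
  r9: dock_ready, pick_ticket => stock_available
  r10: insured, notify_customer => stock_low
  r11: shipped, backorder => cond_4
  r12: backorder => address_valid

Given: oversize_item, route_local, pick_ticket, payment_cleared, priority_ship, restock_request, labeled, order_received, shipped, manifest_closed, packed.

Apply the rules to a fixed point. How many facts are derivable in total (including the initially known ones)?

Round 1 — r1, r2, r5, r8, derive notify_customer, hazmat_flag, insured, carrier_assigned.
Round 2 — r10, derive stock_low.
Round 3 — r6, derive backorder.
Round 4 — r11, r12, derive cond_4, address_valid.
Round 5 — r4, derive split_shipment.
Closure: {address_valid, backorder, carrier_assigned, cond_4, hazmat_flag, insured, labeled, manifest_closed, notify_customer, order_received, oversize_item, packed, payment_cleared, pick_ticket, priority_ship, restock_request, route_local, shipped, split_shipment, stock_low} — 20 facts.

20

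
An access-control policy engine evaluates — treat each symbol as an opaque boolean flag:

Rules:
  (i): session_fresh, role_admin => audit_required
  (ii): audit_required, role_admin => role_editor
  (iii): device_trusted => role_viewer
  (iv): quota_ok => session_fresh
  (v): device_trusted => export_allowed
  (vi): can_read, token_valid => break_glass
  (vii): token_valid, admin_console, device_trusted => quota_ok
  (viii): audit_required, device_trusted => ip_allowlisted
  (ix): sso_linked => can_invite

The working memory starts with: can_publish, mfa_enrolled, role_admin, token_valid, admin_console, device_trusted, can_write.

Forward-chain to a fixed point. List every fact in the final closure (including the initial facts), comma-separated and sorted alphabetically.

admin_console, audit_required, can_publish, can_write, device_trusted, export_allowed, ip_allowlisted, mfa_enrolled, quota_ok, role_admin, role_editor, role_viewer, session_fresh, token_valid

Round 1: (iii) [device_trusted => role_viewer]; (v) [device_trusted => export_allowed]; (vii) [token_valid, admin_console, device_trusted => quota_ok]. Adds role_viewer, export_allowed, quota_ok.
Round 2: (iv) [quota_ok => session_fresh]. Adds session_fresh.
Round 3: (i) [session_fresh, role_admin => audit_required]. Adds audit_required.
Round 4: (ii) [audit_required, role_admin => role_editor]; (viii) [audit_required, device_trusted => ip_allowlisted]. Adds role_editor, ip_allowlisted.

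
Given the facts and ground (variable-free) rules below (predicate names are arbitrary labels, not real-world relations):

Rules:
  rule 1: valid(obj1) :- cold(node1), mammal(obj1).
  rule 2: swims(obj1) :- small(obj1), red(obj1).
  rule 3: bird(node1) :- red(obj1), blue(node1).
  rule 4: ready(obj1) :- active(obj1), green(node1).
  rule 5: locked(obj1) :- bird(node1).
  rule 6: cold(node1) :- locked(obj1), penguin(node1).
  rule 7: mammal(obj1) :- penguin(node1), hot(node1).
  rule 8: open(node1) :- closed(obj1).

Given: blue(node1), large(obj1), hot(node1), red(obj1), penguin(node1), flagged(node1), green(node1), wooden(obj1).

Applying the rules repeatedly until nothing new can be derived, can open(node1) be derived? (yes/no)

no

Round 1 fires rule 3, rule 7, giving bird(node1), mammal(obj1).
Round 2 fires rule 5, giving locked(obj1).
Round 3 fires rule 6, giving cold(node1).
Round 4 fires rule 1, giving valid(obj1).
Fixed point reached. open(node1) is concluded only by rule 8; rule 8 needs closed(obj1) (never derived).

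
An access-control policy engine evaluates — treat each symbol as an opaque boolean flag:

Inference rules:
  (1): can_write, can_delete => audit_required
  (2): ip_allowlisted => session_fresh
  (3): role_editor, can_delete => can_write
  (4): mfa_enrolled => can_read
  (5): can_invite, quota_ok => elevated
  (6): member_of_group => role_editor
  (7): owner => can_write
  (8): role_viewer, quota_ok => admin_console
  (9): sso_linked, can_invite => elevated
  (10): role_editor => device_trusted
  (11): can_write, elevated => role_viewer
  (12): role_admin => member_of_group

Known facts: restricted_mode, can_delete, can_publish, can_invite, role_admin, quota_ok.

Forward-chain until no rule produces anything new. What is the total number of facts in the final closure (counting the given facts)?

Round 1 — (5), (12), derive elevated, member_of_group.
Round 2 — (6), derive role_editor.
Round 3 — (3), (10), derive can_write, device_trusted.
Round 4 — (1), (11), derive audit_required, role_viewer.
Round 5 — (8), derive admin_console.
Closure: {admin_console, audit_required, can_delete, can_invite, can_publish, can_write, device_trusted, elevated, member_of_group, quota_ok, restricted_mode, role_admin, role_editor, role_viewer} — 14 facts.

14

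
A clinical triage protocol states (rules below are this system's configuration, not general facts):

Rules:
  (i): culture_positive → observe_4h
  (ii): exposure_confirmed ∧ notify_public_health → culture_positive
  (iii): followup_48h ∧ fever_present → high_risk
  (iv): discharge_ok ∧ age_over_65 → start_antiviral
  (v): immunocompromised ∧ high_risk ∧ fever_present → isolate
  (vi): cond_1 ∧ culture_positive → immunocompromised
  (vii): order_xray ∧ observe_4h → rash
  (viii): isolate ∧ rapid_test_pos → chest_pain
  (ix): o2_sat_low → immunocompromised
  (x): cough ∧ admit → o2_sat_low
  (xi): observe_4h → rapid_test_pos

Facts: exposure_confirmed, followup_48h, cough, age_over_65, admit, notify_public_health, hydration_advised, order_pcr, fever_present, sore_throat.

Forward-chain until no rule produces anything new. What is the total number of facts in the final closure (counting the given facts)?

[1] (ii) [exposure_confirmed ∧ notify_public_health → culture_positive]; (iii) [followup_48h ∧ fever_present → high_risk]; (x) [cough ∧ admit → o2_sat_low]. ⇒ new: culture_positive, high_risk, o2_sat_low.
[2] (i) [culture_positive → observe_4h]; (ix) [o2_sat_low → immunocompromised]. ⇒ new: observe_4h, immunocompromised.
[3] (v) [immunocompromised ∧ high_risk ∧ fever_present → isolate]; (xi) [observe_4h → rapid_test_pos]. ⇒ new: isolate, rapid_test_pos.
[4] (viii) [isolate ∧ rapid_test_pos → chest_pain]. ⇒ new: chest_pain.
Closure: {admit, age_over_65, chest_pain, cough, culture_positive, exposure_confirmed, fever_present, followup_48h, high_risk, hydration_advised, immunocompromised, isolate, notify_public_health, o2_sat_low, observe_4h, order_pcr, rapid_test_pos, sore_throat} — 18 facts.

18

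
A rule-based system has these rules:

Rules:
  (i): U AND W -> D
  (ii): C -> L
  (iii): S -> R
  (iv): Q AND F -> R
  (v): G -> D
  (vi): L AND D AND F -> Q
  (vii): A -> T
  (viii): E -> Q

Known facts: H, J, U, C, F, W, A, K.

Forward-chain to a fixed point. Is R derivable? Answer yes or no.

yes

Round 1: (i) [U AND W -> D]; (ii) [C -> L]; (vii) [A -> T]. New: D, L, T.
Round 2: (vi) [L AND D AND F -> Q]. New: Q.
Round 3: (iv) [Q AND F -> R]. New: R.
R appears in round 3, so it is derivable.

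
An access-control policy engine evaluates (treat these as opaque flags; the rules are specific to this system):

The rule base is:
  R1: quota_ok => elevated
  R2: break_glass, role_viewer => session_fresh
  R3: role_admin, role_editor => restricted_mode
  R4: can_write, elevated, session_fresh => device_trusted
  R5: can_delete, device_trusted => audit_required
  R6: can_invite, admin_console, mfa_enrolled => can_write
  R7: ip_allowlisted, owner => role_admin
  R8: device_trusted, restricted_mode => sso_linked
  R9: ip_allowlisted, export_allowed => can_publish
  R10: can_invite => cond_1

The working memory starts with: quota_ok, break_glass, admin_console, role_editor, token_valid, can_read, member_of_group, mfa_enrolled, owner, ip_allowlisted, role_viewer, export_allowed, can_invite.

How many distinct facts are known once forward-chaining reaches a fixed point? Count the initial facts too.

22

[1] R1 [quota_ok => elevated]; R2 [break_glass, role_viewer => session_fresh]; R6 [can_invite, admin_console, mfa_enrolled => can_write]; R7 [ip_allowlisted, owner => role_admin]; R9 [ip_allowlisted, export_allowed => can_publish]; R10 [can_invite => cond_1]. ⇒ new: elevated, session_fresh, can_write, role_admin, can_publish, cond_1.
[2] R3 [role_admin, role_editor => restricted_mode]; R4 [can_write, elevated, session_fresh => device_trusted]. ⇒ new: restricted_mode, device_trusted.
[3] R8 [device_trusted, restricted_mode => sso_linked]. ⇒ new: sso_linked.
Closure: {admin_console, break_glass, can_invite, can_publish, can_read, can_write, cond_1, device_trusted, elevated, export_allowed, ip_allowlisted, member_of_group, mfa_enrolled, owner, quota_ok, restricted_mode, role_admin, role_editor, role_viewer, session_fresh, sso_linked, token_valid} — 22 facts.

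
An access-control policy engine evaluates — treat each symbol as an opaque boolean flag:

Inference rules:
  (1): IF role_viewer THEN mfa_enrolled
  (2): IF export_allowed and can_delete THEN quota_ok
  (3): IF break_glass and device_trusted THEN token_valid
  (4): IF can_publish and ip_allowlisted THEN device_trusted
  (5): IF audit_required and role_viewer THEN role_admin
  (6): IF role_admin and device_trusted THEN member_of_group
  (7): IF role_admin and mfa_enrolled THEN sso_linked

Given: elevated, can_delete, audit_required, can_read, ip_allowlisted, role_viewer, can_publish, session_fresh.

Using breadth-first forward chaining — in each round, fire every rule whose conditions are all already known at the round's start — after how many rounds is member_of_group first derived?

2

[1] (1) [IF role_viewer THEN mfa_enrolled]; (4) [IF can_publish and ip_allowlisted THEN device_trusted]; (5) [IF audit_required and role_viewer THEN role_admin]. ⇒ new: mfa_enrolled, device_trusted, role_admin.
[2] (6) [IF role_admin and device_trusted THEN member_of_group]; (7) [IF role_admin and mfa_enrolled THEN sso_linked]. ⇒ new: member_of_group, sso_linked.
member_of_group first appears in round 2.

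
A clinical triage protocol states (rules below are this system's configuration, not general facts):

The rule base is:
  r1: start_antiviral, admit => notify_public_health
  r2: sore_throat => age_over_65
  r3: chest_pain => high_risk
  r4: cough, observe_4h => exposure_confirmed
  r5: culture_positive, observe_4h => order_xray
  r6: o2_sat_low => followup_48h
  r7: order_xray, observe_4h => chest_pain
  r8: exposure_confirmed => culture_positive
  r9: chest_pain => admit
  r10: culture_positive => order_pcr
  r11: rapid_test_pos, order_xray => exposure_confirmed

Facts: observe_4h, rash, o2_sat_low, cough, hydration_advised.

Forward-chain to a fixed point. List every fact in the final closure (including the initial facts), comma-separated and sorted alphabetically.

admit, chest_pain, cough, culture_positive, exposure_confirmed, followup_48h, high_risk, hydration_advised, o2_sat_low, observe_4h, order_pcr, order_xray, rash

Round 1 fires r4, r6, giving exposure_confirmed, followup_48h.
Round 2 fires r8, giving culture_positive.
Round 3 fires r5, r10, giving order_xray, order_pcr.
Round 4 fires r7, giving chest_pain.
Round 5 fires r3, r9, giving high_risk, admit.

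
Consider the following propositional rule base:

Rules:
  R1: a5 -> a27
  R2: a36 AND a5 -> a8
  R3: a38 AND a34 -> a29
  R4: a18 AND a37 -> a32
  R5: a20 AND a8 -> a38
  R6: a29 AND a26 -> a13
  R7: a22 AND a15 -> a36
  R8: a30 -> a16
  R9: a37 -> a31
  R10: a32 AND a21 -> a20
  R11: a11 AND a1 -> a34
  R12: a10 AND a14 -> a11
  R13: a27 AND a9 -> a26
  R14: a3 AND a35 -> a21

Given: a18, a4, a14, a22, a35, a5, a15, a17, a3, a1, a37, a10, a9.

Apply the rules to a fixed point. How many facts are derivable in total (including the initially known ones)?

26

Round 1: R1 [a5 -> a27]; R4 [a18 AND a37 -> a32]; R7 [a22 AND a15 -> a36]; R9 [a37 -> a31]; R12 [a10 AND a14 -> a11]; R14 [a3 AND a35 -> a21]. New: a27, a32, a36, a31, a11, a21.
Round 2: R2 [a36 AND a5 -> a8]; R10 [a32 AND a21 -> a20]; R11 [a11 AND a1 -> a34]; R13 [a27 AND a9 -> a26]. New: a8, a20, a34, a26.
Round 3: R5 [a20 AND a8 -> a38]. New: a38.
Round 4: R3 [a38 AND a34 -> a29]. New: a29.
Round 5: R6 [a29 AND a26 -> a13]. New: a13.
Closure: {a1, a10, a11, a13, a14, a15, a17, a18, a20, a21, a22, a26, a27, a29, a3, a31, a32, a34, a35, a36, a37, a38, a4, a5, a8, a9} — 26 facts.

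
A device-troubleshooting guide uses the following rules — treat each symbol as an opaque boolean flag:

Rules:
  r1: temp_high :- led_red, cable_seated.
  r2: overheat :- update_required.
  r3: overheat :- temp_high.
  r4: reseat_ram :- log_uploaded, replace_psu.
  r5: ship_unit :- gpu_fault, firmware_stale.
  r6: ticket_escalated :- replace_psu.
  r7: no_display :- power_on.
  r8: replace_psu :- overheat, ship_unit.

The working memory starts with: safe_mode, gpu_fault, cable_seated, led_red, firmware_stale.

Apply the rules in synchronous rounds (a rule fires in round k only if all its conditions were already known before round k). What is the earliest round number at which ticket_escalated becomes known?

Round 1: r1 [temp_high :- led_red, cable_seated.]; r5 [ship_unit :- gpu_fault, firmware_stale.]. Adds temp_high, ship_unit.
Round 2: r3 [overheat :- temp_high.]. Adds overheat.
Round 3: r8 [replace_psu :- overheat, ship_unit.]. Adds replace_psu.
Round 4: r6 [ticket_escalated :- replace_psu.]. Adds ticket_escalated.
ticket_escalated first appears in round 4.

4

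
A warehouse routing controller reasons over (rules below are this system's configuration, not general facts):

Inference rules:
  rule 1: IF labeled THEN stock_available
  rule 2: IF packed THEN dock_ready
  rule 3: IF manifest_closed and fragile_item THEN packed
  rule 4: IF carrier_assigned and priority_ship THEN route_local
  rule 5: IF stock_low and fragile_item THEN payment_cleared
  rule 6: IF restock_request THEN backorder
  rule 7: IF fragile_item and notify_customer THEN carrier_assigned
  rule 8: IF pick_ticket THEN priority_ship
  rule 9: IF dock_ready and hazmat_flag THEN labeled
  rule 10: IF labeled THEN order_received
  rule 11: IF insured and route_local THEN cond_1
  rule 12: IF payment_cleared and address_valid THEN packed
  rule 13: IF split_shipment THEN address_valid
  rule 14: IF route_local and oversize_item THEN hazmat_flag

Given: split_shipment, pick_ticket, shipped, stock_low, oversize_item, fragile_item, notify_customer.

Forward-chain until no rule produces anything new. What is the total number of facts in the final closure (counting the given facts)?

18

Round 1: rule 5 [IF stock_low and fragile_item THEN payment_cleared]; rule 7 [IF fragile_item and notify_customer THEN carrier_assigned]; rule 8 [IF pick_ticket THEN priority_ship]; rule 13 [IF split_shipment THEN address_valid]. New: payment_cleared, carrier_assigned, priority_ship, address_valid.
Round 2: rule 4 [IF carrier_assigned and priority_ship THEN route_local]; rule 12 [IF payment_cleared and address_valid THEN packed]. New: route_local, packed.
Round 3: rule 2 [IF packed THEN dock_ready]; rule 14 [IF route_local and oversize_item THEN hazmat_flag]. New: dock_ready, hazmat_flag.
Round 4: rule 9 [IF dock_ready and hazmat_flag THEN labeled]. New: labeled.
Round 5: rule 1 [IF labeled THEN stock_available]; rule 10 [IF labeled THEN order_received]. New: stock_available, order_received.
Closure: {address_valid, carrier_assigned, dock_ready, fragile_item, hazmat_flag, labeled, notify_customer, order_received, oversize_item, packed, payment_cleared, pick_ticket, priority_ship, route_local, shipped, split_shipment, stock_available, stock_low} — 18 facts.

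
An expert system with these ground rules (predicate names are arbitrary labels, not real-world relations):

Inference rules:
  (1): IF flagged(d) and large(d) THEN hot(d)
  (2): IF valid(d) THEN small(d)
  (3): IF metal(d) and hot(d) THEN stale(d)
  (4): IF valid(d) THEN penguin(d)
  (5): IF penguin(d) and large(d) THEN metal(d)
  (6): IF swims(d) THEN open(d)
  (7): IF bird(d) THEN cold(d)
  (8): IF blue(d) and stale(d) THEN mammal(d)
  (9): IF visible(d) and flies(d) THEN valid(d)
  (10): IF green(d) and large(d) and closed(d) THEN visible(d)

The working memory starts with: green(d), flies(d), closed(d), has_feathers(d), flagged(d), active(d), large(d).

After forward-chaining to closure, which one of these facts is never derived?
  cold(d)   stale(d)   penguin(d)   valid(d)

cold(d)

Round 1 fires (1), (10), giving hot(d), visible(d).
Round 2 fires (9), giving valid(d).
Round 3 fires (2), (4), giving small(d), penguin(d).
Round 4 fires (5), giving metal(d).
Round 5 fires (3), giving stale(d).
Derived: penguin(d) (round 3), valid(d) (round 2), stale(d) (round 5). cold(d) never appears in any round.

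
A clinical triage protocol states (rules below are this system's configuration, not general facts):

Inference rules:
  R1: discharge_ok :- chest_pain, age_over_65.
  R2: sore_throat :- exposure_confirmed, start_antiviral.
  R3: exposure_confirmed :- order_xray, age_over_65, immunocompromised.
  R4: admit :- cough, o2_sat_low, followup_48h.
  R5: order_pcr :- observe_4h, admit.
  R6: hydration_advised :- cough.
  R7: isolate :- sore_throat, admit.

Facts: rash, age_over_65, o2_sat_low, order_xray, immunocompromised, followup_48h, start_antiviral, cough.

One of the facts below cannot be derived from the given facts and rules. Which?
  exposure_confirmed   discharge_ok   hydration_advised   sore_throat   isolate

[1] R3 [exposure_confirmed :- order_xray, age_over_65, immunocompromised.]; R4 [admit :- cough, o2_sat_low, followup_48h.]; R6 [hydration_advised :- cough.]. ⇒ new: exposure_confirmed, admit, hydration_advised.
[2] R2 [sore_throat :- exposure_confirmed, start_antiviral.]. ⇒ new: sore_throat.
[3] R7 [isolate :- sore_throat, admit.]. ⇒ new: isolate.
Derived: isolate (round 3), sore_throat (round 2), hydration_advised (round 1), exposure_confirmed (round 1). discharge_ok never appears in any round.

discharge_ok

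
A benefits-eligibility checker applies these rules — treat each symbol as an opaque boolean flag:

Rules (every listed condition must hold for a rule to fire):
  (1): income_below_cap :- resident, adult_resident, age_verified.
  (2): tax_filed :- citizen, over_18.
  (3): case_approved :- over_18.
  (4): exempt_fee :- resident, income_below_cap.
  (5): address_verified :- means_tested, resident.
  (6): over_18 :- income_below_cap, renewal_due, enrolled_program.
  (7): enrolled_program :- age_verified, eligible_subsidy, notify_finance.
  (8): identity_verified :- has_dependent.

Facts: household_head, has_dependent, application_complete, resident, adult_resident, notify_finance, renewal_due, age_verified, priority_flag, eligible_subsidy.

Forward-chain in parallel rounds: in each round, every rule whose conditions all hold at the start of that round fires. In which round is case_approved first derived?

Round 1 fires (1), (7), (8), giving income_below_cap, enrolled_program, identity_verified.
Round 2 fires (4), (6), giving exempt_fee, over_18.
Round 3 fires (3), giving case_approved.
case_approved first appears in round 3.

3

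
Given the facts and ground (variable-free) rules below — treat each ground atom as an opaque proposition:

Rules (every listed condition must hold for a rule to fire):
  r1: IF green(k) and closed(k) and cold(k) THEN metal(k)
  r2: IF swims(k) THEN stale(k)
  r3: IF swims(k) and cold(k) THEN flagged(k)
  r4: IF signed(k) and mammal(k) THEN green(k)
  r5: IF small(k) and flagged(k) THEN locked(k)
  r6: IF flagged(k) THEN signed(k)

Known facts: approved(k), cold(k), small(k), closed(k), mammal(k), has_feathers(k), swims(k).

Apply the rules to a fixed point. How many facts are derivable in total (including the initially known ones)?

Round 1 fires r2, r3, giving stale(k), flagged(k).
Round 2 fires r5, r6, giving locked(k), signed(k).
Round 3 fires r4, giving green(k).
Round 4 fires r1, giving metal(k).
Closure: {approved(k), closed(k), cold(k), flagged(k), green(k), has_feathers(k), locked(k), mammal(k), metal(k), signed(k), small(k), stale(k), swims(k)} — 13 facts.

13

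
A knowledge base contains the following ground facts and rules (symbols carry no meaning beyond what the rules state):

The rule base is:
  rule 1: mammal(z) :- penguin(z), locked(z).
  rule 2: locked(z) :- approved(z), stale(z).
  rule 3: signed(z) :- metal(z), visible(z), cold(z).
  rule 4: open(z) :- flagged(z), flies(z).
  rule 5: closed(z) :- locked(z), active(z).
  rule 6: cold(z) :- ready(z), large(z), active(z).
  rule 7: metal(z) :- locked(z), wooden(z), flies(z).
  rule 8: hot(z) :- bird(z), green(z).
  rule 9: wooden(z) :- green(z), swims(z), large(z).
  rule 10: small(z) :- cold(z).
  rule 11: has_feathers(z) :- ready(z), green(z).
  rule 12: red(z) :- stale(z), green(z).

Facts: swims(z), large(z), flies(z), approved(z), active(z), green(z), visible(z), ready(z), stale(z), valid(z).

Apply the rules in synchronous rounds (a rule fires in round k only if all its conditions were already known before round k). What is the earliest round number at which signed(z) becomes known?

3

[1] rule 2 [locked(z) :- approved(z), stale(z).]; rule 6 [cold(z) :- ready(z), large(z), active(z).]; rule 9 [wooden(z) :- green(z), swims(z), large(z).]; rule 11 [has_feathers(z) :- ready(z), green(z).]; rule 12 [red(z) :- stale(z), green(z).]. ⇒ new: locked(z), cold(z), wooden(z), has_feathers(z), red(z).
[2] rule 5 [closed(z) :- locked(z), active(z).]; rule 7 [metal(z) :- locked(z), wooden(z), flies(z).]; rule 10 [small(z) :- cold(z).]. ⇒ new: closed(z), metal(z), small(z).
[3] rule 3 [signed(z) :- metal(z), visible(z), cold(z).]. ⇒ new: signed(z).
signed(z) first appears in round 3.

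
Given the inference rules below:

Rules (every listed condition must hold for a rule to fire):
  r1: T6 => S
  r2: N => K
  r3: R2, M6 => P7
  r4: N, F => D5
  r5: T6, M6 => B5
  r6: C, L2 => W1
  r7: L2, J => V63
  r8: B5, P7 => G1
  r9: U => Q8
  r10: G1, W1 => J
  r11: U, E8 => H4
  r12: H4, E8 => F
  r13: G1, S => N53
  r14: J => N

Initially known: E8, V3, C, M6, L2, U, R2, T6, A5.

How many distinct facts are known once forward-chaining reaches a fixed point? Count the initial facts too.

23

Round 1: r1 [T6 => S]; r3 [R2, M6 => P7]; r5 [T6, M6 => B5]; r6 [C, L2 => W1]; r9 [U => Q8]; r11 [U, E8 => H4]. Adds S, P7, B5, W1, Q8, H4.
Round 2: r8 [B5, P7 => G1]; r12 [H4, E8 => F]. Adds G1, F.
Round 3: r10 [G1, W1 => J]; r13 [G1, S => N53]. Adds J, N53.
Round 4: r7 [L2, J => V63]; r14 [J => N]. Adds V63, N.
Round 5: r2 [N => K]; r4 [N, F => D5]. Adds K, D5.
Closure: {A5, B5, C, D5, E8, F, G1, H4, J, K, L2, M6, N, N53, P7, Q8, R2, S, T6, U, V3, V63, W1} — 23 facts.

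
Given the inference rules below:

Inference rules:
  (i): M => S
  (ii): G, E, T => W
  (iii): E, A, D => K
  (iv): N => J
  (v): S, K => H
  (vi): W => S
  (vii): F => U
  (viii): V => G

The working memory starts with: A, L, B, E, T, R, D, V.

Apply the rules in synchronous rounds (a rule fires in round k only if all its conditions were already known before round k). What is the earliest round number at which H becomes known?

Round 1 — (iii), (viii), derive K, G.
Round 2 — (ii), derive W.
Round 3 — (vi), derive S.
Round 4 — (v), derive H.
H first appears in round 4.

4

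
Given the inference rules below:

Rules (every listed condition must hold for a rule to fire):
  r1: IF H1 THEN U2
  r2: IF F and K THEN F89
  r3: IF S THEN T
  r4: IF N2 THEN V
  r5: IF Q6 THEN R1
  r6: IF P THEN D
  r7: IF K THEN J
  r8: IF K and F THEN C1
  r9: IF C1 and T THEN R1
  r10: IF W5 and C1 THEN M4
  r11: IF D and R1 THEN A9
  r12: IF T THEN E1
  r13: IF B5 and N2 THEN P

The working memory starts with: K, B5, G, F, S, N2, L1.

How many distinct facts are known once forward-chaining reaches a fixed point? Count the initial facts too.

Round 1 — r2, r3, r4, r7, r8, r13, derive F89, T, V, J, C1, P.
Round 2 — r6, r9, r12, derive D, R1, E1.
Round 3 — r11, derive A9.
Closure: {A9, B5, C1, D, E1, F, F89, G, J, K, L1, N2, P, R1, S, T, V} — 17 facts.

17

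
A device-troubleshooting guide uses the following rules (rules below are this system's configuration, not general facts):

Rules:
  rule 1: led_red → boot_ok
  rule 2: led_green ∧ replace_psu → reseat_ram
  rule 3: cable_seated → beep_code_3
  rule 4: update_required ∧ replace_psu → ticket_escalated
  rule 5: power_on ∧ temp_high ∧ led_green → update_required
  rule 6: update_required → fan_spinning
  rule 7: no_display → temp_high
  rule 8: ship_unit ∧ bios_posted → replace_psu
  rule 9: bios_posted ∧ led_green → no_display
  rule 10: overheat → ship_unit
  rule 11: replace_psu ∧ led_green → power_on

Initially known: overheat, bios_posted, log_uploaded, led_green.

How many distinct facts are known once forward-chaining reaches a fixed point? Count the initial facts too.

13

Round 1 fires rule 9, rule 10, giving no_display, ship_unit.
Round 2 fires rule 7, rule 8, giving temp_high, replace_psu.
Round 3 fires rule 2, rule 11, giving reseat_ram, power_on.
Round 4 fires rule 5, giving update_required.
Round 5 fires rule 4, rule 6, giving ticket_escalated, fan_spinning.
Closure: {bios_posted, fan_spinning, led_green, log_uploaded, no_display, overheat, power_on, replace_psu, reseat_ram, ship_unit, temp_high, ticket_escalated, update_required} — 13 facts.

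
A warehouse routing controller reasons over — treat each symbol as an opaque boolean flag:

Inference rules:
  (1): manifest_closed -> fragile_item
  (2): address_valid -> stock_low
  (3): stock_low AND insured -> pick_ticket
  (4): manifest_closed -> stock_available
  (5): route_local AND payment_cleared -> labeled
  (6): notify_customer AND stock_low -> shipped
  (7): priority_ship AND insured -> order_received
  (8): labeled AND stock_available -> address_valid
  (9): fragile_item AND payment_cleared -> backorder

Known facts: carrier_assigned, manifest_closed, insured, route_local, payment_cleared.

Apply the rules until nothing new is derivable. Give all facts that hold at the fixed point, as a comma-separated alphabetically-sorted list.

address_valid, backorder, carrier_assigned, fragile_item, insured, labeled, manifest_closed, payment_cleared, pick_ticket, route_local, stock_available, stock_low

Round 1 fires (1), (4), (5), giving fragile_item, stock_available, labeled.
Round 2 fires (8), (9), giving address_valid, backorder.
Round 3 fires (2), giving stock_low.
Round 4 fires (3), giving pick_ticket.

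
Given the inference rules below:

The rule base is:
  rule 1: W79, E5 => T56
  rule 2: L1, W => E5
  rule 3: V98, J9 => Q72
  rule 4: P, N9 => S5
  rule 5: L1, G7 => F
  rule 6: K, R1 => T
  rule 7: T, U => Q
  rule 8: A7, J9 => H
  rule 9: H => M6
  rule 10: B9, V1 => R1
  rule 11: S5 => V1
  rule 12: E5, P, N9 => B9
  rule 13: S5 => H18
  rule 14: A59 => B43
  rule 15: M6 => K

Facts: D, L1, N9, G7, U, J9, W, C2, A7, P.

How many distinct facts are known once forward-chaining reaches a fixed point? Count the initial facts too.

22

Round 1 fires rule 2, rule 4, rule 5, rule 8, giving E5, S5, F, H.
Round 2 fires rule 9, rule 11, rule 12, rule 13, giving M6, V1, B9, H18.
Round 3 fires rule 10, rule 15, giving R1, K.
Round 4 fires rule 6, giving T.
Round 5 fires rule 7, giving Q.
Closure: {A7, B9, C2, D, E5, F, G7, H, H18, J9, K, L1, M6, N9, P, Q, R1, S5, T, U, V1, W} — 22 facts.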